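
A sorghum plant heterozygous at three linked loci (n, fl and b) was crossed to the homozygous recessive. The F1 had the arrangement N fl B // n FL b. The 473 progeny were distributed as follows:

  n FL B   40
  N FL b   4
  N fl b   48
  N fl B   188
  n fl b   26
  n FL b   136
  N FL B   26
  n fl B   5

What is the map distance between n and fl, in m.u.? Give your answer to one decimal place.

12.9 m.u.

The two rarest classes, n fl B and N FL b, are the double crossovers. Comparing them with the parentals, only the n allele has switched, so n is the middle locus and the order is b – n – fl.
Crossovers in the n–fl interval produce the single-crossover classes N FL B and n fl b (26 + 26 = 52) plus the double crossovers (9).
RF(n–fl) = (52 + 9) / 473 = 61/473 = 0.1290 → 12.9 m.u.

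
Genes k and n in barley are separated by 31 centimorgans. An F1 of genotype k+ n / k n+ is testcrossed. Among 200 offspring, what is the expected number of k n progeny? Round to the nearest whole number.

31

A map distance of 31 centimorgans corresponds to a recombination frequency of 0.310.
The F1 is k+ n / k n+, so k n is a recombinant gamete class with expected frequency r/2 = 0.310/2 = 0.1550.
Expected number = 0.1550 × 200 = 31.00 ≈ 31.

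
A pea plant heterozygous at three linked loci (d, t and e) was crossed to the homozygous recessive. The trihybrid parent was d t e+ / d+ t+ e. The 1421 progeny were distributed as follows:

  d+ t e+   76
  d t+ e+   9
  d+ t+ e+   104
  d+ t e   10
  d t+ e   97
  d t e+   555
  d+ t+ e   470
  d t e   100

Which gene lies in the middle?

t

The two rarest classes, d t+ e+ and d+ t e, are the double crossovers. Comparing them with the parentals, only the t allele has switched, so t is the middle locus and the order is e – t – d.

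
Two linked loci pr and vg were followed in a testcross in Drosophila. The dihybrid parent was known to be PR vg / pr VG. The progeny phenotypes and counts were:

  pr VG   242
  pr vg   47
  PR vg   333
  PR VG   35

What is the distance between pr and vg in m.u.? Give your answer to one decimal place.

The recombinant classes are PR VG and pr vg: 35 + 47 = 82.
Recombination frequency = 82/657 = 0.1248 ≈ 12.5%, i.e. 12.5 m.u.

12.5 m.u.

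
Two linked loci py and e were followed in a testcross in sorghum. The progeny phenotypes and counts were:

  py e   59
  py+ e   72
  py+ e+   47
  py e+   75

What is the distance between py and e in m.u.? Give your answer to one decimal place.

The two most frequent classes, py+ e (72) and py e+ (75), are the parental types, so the F1 was py+ e / py e+.
The recombinant classes are py+ e+ and py e: 47 + 59 = 106.
Recombination frequency = 106/253 = 0.4190 ≈ 41.9%, i.e. 41.9 m.u.

41.9 m.u.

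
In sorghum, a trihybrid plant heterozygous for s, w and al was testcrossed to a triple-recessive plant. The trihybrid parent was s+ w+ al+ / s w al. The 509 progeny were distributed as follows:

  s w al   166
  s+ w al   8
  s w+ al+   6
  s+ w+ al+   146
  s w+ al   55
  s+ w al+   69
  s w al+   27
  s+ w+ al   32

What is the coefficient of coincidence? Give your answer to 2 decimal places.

0.71

The two rarest classes, s w+ al+ and s+ w al, are the double crossovers. Comparing them with the parentals, only the s allele has switched, so s is the middle locus and the order is w – s – al.
w–s: (124 + 14)/509 = 0.2711; s–al: (59 + 14)/509 = 0.1434.
Expected DCO frequency = 0.2711 × 0.1434 ≈ 0.03888; observed = 14/509 ≈ 0.02750.
Coefficient of coincidence = 0.02750/0.03888 ≈ 0.71.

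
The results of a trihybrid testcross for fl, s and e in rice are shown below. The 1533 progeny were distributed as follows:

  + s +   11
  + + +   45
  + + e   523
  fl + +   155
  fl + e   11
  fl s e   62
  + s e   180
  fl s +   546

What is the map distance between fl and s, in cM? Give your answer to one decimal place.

23.3 cM

The two most frequent reciprocal classes, + + e and fl s +, are the parental types, so the F1 was + + e / fl s +.
The two rarest classes, fl + e and + s +, are the double crossovers. Comparing them with the parentals, only the fl allele has switched, so fl is the middle locus and the order is s – fl – e.
Crossovers in the s–fl interval produce the single-crossover classes + s e and fl + + (180 + 155 = 335) plus the double crossovers (22).
RF(s–fl) = (335 + 22) / 1533 = 357/1533 = 0.2329 → 23.3 cM.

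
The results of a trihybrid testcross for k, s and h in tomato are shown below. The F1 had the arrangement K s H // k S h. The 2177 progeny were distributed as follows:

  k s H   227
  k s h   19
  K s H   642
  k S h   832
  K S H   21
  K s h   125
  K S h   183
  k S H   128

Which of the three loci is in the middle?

s

The two rarest classes, K S H and k s h, are the double crossovers. Comparing them with the parentals, only the s allele has switched, so s is the middle locus and the order is h – s – k.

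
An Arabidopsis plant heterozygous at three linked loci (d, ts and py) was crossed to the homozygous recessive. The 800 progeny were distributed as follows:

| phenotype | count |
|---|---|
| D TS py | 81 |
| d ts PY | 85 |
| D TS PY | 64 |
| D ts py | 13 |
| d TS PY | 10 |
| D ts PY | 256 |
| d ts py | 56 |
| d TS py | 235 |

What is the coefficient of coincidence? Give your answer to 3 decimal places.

The two most frequent reciprocal classes, d TS py and D ts PY, are the parental types, so the F1 was d TS py / D ts PY.
The two rarest classes, d TS PY and D ts py, are the double crossovers. Comparing them with the parentals, only the py allele has switched, so py is the middle locus and the order is d – py – ts.
d–py: (166 + 23)/800 = 0.2362; py–ts: (120 + 23)/800 = 0.1787.
Expected DCO frequency = 0.2362 × 0.1787 ≈ 0.04221; observed = 23/800 ≈ 0.02875.
Coefficient of coincidence = 0.02875/0.04221 ≈ 0.681.

0.681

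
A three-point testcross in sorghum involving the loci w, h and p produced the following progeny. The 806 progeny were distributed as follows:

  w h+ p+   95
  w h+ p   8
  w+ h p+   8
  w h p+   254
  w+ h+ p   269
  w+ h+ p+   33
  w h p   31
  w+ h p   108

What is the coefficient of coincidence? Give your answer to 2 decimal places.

0.74

The two most frequent reciprocal classes, w h p+ and w+ h+ p, are the parental types, so the F1 was w h p+ / w+ h+ p.
The two rarest classes, w+ h p+ and w h+ p, are the double crossovers. Comparing them with the parentals, only the w allele has switched, so w is the middle locus and the order is h – w – p.
h–w: (203 + 16)/806 = 0.2717; w–p: (64 + 16)/806 = 0.0993.
Expected DCO frequency = 0.2717 × 0.0993 ≈ 0.02698; observed = 16/806 ≈ 0.01985.
Coefficient of coincidence = 0.01985/0.02698 ≈ 0.74.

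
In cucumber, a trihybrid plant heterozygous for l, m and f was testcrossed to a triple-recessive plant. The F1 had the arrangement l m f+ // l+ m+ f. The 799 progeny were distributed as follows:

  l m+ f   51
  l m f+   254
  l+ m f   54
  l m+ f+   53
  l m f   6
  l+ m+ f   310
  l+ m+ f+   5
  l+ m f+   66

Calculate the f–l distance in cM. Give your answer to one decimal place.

16.0 cM

The two rarest classes, l m f and l+ m+ f+, are the double crossovers. Comparing them with the parentals, only the f allele has switched, so f is the middle locus and the order is l – f – m.
Crossovers in the l–f interval produce the single-crossover classes l+ m f+ and l m+ f (66 + 51 = 117) plus the double crossovers (11).
RF(l–f) = (117 + 11) / 799 = 128/799 = 0.1602 → 16.0 cM.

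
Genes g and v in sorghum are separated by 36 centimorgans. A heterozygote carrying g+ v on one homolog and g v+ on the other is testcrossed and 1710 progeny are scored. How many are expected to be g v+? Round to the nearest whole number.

A map distance of 36 centimorgans corresponds to a recombination frequency of 0.360.
The F1 is g+ v / g v+, so g v+ is a parental gamete class with expected frequency (1 − r)/2 = 0.640/2 = 0.3200.
Expected number = 0.3200 × 1710 = 547.20 ≈ 547.

547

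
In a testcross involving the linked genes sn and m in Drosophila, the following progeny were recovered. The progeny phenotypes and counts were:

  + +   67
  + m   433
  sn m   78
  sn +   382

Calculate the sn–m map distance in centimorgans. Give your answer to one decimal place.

The two most frequent classes, + m (433) and sn + (382), are the parental types, so the F1 was + m / sn +.
The recombinant classes are + + and sn m: 67 + 78 = 145.
Recombination frequency = 145/960 = 0.1510 ≈ 15.1%, i.e. 15.1 centimorgans.

15.1 centimorgans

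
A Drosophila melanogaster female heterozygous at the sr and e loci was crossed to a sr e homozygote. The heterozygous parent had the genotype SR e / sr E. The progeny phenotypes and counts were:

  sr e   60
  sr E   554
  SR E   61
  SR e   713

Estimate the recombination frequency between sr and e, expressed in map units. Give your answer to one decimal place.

The recombinant classes are SR E and sr e: 61 + 60 = 121.
Recombination frequency = 121/1388 = 0.0872 ≈ 8.7%, i.e. 8.7 map units.

8.7 map units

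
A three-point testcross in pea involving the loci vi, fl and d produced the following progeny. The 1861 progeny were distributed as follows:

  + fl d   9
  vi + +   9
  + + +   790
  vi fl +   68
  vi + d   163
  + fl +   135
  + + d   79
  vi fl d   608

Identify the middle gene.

The two most frequent reciprocal classes, + + + and vi fl d, are the parental types, so the F1 was + + + / vi fl d.
The two rarest classes, vi + + and + fl d, are the double crossovers. Comparing them with the parentals, only the vi allele has switched, so vi is the middle locus and the order is fl – vi – d.

vi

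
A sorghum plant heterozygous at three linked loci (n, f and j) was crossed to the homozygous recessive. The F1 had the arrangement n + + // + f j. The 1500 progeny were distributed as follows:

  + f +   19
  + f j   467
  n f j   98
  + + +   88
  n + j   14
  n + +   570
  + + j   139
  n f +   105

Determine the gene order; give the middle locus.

j

The two rarest classes, n + j and + f +, are the double crossovers. Comparing them with the parentals, only the j allele has switched, so j is the middle locus and the order is n – j – f.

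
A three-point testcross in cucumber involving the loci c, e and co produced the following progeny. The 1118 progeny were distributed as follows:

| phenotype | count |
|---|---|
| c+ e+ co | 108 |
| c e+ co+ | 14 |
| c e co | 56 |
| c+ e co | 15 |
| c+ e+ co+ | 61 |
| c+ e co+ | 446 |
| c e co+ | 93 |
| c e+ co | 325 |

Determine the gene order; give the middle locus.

The two most frequent reciprocal classes, c+ e co+ and c e+ co, are the parental types, so the F1 was c+ e co+ / c e+ co.
The two rarest classes, c+ e co and c e+ co+, are the double crossovers. Comparing them with the parentals, only the co allele has switched, so co is the middle locus and the order is c – co – e.

co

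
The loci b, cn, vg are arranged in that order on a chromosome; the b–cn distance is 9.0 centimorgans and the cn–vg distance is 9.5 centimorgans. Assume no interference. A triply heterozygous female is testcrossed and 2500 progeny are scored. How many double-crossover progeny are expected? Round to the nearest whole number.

Map distances give recombination frequencies of 0.090 and 0.095 for the two intervals.
With no interference, expected double-crossover frequency = 0.090 × 0.095 = 0.00855.
Expected number = 0.00855 × 2500 = 21.38 ≈ 21.

21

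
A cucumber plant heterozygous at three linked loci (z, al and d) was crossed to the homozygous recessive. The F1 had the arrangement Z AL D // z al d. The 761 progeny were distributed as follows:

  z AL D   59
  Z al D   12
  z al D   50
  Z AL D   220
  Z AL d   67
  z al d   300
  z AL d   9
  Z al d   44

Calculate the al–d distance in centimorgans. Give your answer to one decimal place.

18.1 centimorgans

The two rarest classes, Z al D and z AL d, are the double crossovers. Comparing them with the parentals, only the al allele has switched, so al is the middle locus and the order is d – al – z.
Crossovers in the d–al interval produce the single-crossover classes Z AL d and z al D (67 + 50 = 117) plus the double crossovers (21).
RF(d–al) = (117 + 21) / 761 = 138/761 = 0.1813 → 18.1 centimorgans.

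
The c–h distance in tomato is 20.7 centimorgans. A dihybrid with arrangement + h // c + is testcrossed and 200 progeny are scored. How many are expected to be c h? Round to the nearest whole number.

A map distance of 20.7 centimorgans corresponds to a recombination frequency of 0.207.
The F1 is + h / c +, so c h is a recombinant gamete class with expected frequency r/2 = 0.207/2 = 0.1035.
Expected number = 0.1035 × 200 = 20.70 ≈ 21.

21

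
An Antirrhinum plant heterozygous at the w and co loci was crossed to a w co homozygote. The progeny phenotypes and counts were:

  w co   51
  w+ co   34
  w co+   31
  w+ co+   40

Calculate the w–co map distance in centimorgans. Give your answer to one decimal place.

The two most frequent classes, w+ co+ (40) and w co (51), are the parental types, so the F1 was w+ co+ / w co.
The recombinant classes are w+ co and w co+: 34 + 31 = 65.
Recombination frequency = 65/156 = 0.4167 ≈ 41.7%, i.e. 41.7 centimorgans.

41.7 centimorgans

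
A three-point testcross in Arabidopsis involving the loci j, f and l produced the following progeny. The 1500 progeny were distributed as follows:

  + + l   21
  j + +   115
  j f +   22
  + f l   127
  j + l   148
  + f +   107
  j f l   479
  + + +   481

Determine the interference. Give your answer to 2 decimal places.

0.24

The two most frequent reciprocal classes, + + + and j f l, are the parental types, so the F1 was + + + / j f l.
The two rarest classes, + + l and j f +, are the double crossovers. Comparing them with the parentals, only the l allele has switched, so l is the middle locus and the order is f – l – j.
f–l: (255 + 43)/1500 = 0.1987; l–j: (242 + 43)/1500 = 0.1900.
Expected DCO frequency = 0.1987 × 0.1900 ≈ 0.03775; observed = 43/1500 ≈ 0.02867.
Coefficient of coincidence = 0.02867/0.03775 ≈ 0.76; interference = 1 − 0.76 = 0.24.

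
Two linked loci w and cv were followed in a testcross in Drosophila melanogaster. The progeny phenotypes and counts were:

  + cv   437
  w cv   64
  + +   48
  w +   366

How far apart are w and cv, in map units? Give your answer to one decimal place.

The two most frequent classes, + cv (437) and w + (366), are the parental types, so the F1 was + cv / w +.
The recombinant classes are + + and w cv: 48 + 64 = 112.
Recombination frequency = 112/915 = 0.1224 ≈ 12.2%, i.e. 12.2 map units.

12.2 map units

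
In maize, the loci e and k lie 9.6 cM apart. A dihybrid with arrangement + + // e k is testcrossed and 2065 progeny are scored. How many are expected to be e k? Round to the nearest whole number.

933

A map distance of 9.6 cM corresponds to a recombination frequency of 0.096.
The F1 is + + / e k, so e k is a parental gamete class with expected frequency (1 − r)/2 = 0.904/2 = 0.4520.
Expected number = 0.4520 × 2065 = 933.38 ≈ 933.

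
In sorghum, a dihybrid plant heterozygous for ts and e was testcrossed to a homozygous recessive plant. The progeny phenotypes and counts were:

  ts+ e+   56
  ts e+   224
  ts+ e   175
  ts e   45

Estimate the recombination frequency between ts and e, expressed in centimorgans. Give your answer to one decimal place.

20.2 centimorgans

The two most frequent classes, ts+ e (175) and ts e+ (224), are the parental types, so the F1 was ts+ e / ts e+.
The recombinant classes are ts+ e+ and ts e: 56 + 45 = 101.
Recombination frequency = 101/500 = 0.2020 ≈ 20.2%, i.e. 20.2 centimorgans.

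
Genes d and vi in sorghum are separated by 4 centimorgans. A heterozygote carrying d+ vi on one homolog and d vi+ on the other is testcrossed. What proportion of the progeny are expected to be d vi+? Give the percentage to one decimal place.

48.0%

A map distance of 4 centimorgans corresponds to a recombination frequency of 0.040.
The F1 is d+ vi / d vi+, so d vi+ is a parental gamete class with expected frequency (1 − r)/2 = 0.960/2 = 0.4800.
That is 0.4800 = 48.0% of the progeny.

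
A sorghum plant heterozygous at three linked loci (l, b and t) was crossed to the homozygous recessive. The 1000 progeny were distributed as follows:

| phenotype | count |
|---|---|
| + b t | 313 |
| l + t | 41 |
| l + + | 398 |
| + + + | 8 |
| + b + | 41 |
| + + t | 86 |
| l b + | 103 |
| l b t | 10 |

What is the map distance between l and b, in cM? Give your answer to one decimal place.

20.7 cM

The two most frequent reciprocal classes, + b t and l + +, are the parental types, so the F1 was + b t / l + +.
The two rarest classes, l b t and + + +, are the double crossovers. Comparing them with the parentals, only the l allele has switched, so l is the middle locus and the order is b – l – t.
Crossovers in the b–l interval produce the single-crossover classes + + t and l b + (86 + 103 = 189) plus the double crossovers (18).
RF(b–l) = (189 + 18) / 1000 = 207/1000 = 0.2070 → 20.7 cM.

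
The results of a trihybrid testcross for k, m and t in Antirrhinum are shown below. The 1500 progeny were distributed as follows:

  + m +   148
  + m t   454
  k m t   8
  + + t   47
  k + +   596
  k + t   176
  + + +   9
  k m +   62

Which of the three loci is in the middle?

k

The two most frequent reciprocal classes, + m t and k + +, are the parental types, so the F1 was + m t / k + +.
The two rarest classes, k m t and + + +, are the double crossovers. Comparing them with the parentals, only the k allele has switched, so k is the middle locus and the order is m – k – t.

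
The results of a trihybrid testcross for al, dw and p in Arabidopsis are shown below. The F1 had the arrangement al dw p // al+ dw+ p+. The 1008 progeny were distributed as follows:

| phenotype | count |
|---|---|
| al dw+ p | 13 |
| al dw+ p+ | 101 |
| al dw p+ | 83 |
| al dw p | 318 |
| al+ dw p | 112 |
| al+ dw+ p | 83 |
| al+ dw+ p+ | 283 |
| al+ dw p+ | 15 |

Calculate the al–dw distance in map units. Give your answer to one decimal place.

23.9 map units

The two rarest classes, al dw+ p and al+ dw p+, are the double crossovers. Comparing them with the parentals, only the dw allele has switched, so dw is the middle locus and the order is al – dw – p.
Crossovers in the al–dw interval produce the single-crossover classes al+ dw p and al dw+ p+ (112 + 101 = 213) plus the double crossovers (28).
RF(al–dw) = (213 + 28) / 1008 = 241/1008 = 0.2391 → 23.9 map units.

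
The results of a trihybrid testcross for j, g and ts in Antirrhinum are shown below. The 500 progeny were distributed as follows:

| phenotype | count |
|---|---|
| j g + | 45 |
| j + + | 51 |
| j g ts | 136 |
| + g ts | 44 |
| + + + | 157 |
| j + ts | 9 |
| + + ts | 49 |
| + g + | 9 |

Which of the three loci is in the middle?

The two most frequent reciprocal classes, j g ts and + + +, are the parental types, so the F1 was j g ts / + + +.
The two rarest classes, j + ts and + g +, are the double crossovers. Comparing them with the parentals, only the g allele has switched, so g is the middle locus and the order is j – g – ts.

g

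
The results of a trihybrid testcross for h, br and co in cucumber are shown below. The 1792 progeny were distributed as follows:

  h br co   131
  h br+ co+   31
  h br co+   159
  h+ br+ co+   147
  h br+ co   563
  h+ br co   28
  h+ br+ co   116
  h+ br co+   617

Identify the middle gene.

The two most frequent reciprocal classes, h br+ co and h+ br co+, are the parental types, so the F1 was h br+ co / h+ br co+.
The two rarest classes, h br+ co+ and h+ br co, are the double crossovers. Comparing them with the parentals, only the co allele has switched, so co is the middle locus and the order is br – co – h.

co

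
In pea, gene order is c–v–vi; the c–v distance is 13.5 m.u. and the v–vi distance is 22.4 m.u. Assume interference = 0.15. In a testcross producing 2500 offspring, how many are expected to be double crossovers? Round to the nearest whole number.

Map distances give recombination frequencies of 0.135 and 0.224 for the two intervals.
With interference 0.15 (so coincidence = 0.85), expected double-crossover frequency = 0.135 × 0.224 × 0.85 = 0.02570.
Expected number = 0.02570 × 2500 = 64.26 ≈ 64.

64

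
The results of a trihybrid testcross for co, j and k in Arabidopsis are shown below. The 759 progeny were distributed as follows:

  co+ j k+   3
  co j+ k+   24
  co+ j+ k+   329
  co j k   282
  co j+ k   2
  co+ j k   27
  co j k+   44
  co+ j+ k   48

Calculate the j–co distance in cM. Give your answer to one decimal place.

7.4 cM

The two most frequent reciprocal classes, co+ j+ k+ and co j k, are the parental types, so the F1 was co+ j+ k+ / co j k.
The two rarest classes, co+ j k+ and co j+ k, are the double crossovers. Comparing them with the parentals, only the j allele has switched, so j is the middle locus and the order is co – j – k.
Crossovers in the co–j interval produce the single-crossover classes co j+ k+ and co+ j k (24 + 27 = 51) plus the double crossovers (5).
RF(co–j) = (51 + 5) / 759 = 56/759 = 0.0738 → 7.4 cM.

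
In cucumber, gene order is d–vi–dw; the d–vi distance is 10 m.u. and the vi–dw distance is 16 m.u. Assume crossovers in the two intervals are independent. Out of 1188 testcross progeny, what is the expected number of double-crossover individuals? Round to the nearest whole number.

19

Map distances give recombination frequencies of 0.100 and 0.160 for the two intervals.
With no interference, expected double-crossover frequency = 0.100 × 0.160 = 0.01600.
Expected number = 0.01600 × 1188 = 19.01 ≈ 19.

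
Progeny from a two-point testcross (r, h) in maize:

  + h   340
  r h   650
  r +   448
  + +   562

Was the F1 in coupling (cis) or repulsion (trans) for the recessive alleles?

cis

The two most frequent classes are + + (562) and r h (650); these are the parental (non-recombinant) types.
So the F1 carried + + on one chromosome and r h on the other — the recessive alleles are on the same chromosome (cis / coupling).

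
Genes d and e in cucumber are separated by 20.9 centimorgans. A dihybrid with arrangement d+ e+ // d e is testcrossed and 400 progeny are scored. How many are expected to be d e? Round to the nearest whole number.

A map distance of 20.9 centimorgans corresponds to a recombination frequency of 0.209.
The F1 is d+ e+ / d e, so d e is a parental gamete class with expected frequency (1 − r)/2 = 0.791/2 = 0.3955.
Expected number = 0.3955 × 400 = 158.20 ≈ 158.

158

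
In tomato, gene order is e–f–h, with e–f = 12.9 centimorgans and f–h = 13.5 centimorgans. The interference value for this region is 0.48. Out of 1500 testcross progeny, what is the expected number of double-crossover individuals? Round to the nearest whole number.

Map distances give recombination frequencies of 0.129 and 0.135 for the two intervals.
With interference 0.48 (so coincidence = 0.52), expected double-crossover frequency = 0.129 × 0.135 × 0.52 = 0.00906.
Expected number = 0.00906 × 1500 = 13.58 ≈ 14.

14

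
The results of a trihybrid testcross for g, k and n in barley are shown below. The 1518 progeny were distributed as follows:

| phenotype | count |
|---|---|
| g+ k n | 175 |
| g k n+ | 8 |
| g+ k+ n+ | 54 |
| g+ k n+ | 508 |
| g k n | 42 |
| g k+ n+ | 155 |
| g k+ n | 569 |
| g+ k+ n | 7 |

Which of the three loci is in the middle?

The two most frequent reciprocal classes, g k+ n and g+ k n+, are the parental types, so the F1 was g k+ n / g+ k n+.
The two rarest classes, g+ k+ n and g k n+, are the double crossovers. Comparing them with the parentals, only the g allele has switched, so g is the middle locus and the order is n – g – k.

g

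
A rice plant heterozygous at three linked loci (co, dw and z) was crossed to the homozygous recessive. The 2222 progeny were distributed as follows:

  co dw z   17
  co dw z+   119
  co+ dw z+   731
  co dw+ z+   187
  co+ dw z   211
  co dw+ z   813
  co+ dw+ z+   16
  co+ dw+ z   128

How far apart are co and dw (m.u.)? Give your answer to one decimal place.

12.6 m.u.

The two most frequent reciprocal classes, co+ dw z+ and co dw+ z, are the parental types, so the F1 was co+ dw z+ / co dw+ z.
The two rarest classes, co+ dw+ z+ and co dw z, are the double crossovers. Comparing them with the parentals, only the dw allele has switched, so dw is the middle locus and the order is z – dw – co.
Crossovers in the dw–co interval produce the single-crossover classes co dw z+ and co+ dw+ z (119 + 128 = 247) plus the double crossovers (33).
RF(dw–co) = (247 + 33) / 2222 = 280/2222 = 0.1260 → 12.6 m.u.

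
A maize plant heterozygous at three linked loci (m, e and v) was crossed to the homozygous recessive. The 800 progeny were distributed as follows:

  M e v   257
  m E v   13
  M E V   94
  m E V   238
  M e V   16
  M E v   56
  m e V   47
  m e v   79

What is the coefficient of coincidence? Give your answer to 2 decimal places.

0.87

The two most frequent reciprocal classes, M e v and m E V, are the parental types, so the F1 was M e v / m E V.
The two rarest classes, M e V and m E v, are the double crossovers. Comparing them with the parentals, only the v allele has switched, so v is the middle locus and the order is e – v – m.
e–v: (103 + 29)/800 = 0.1650; v–m: (173 + 29)/800 = 0.2525.
Expected DCO frequency = 0.1650 × 0.2525 ≈ 0.04166; observed = 29/800 ≈ 0.03625.
Coefficient of coincidence = 0.03625/0.04166 ≈ 0.87.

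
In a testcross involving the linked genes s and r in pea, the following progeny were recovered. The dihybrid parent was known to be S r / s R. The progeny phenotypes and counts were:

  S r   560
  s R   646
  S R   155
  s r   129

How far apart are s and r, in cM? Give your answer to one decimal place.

19.1 cM

The recombinant classes are S R and s r: 155 + 129 = 284.
Recombination frequency = 284/1490 = 0.1906 ≈ 19.1%, i.e. 19.1 cM.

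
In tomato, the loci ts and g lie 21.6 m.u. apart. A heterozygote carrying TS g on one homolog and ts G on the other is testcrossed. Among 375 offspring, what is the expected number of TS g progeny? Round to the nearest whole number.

147

A map distance of 21.6 m.u. corresponds to a recombination frequency of 0.216.
The F1 is TS g / ts G, so TS g is a parental gamete class with expected frequency (1 − r)/2 = 0.784/2 = 0.3920.
Expected number = 0.3920 × 375 = 147.00 ≈ 147.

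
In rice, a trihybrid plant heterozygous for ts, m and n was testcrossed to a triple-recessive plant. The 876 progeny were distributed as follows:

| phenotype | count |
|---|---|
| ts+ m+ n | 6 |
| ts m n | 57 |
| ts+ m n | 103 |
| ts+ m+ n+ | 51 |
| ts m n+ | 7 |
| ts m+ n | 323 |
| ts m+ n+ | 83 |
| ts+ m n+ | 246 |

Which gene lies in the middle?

ts

The two most frequent reciprocal classes, ts+ m n+ and ts m+ n, are the parental types, so the F1 was ts+ m n+ / ts m+ n.
The two rarest classes, ts m n+ and ts+ m+ n, are the double crossovers. Comparing them with the parentals, only the ts allele has switched, so ts is the middle locus and the order is m – ts – n.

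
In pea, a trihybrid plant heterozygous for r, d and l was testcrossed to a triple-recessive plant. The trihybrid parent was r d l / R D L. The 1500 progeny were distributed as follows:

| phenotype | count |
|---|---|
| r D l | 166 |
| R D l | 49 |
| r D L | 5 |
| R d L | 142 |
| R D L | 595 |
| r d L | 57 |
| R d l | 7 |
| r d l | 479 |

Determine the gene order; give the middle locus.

r

The two rarest classes, R d l and r D L, are the double crossovers. Comparing them with the parentals, only the r allele has switched, so r is the middle locus and the order is l – r – d.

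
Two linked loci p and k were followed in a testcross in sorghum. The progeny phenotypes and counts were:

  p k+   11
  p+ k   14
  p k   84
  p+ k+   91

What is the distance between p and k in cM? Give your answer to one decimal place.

12.5 cM

The two most frequent classes, p+ k+ (91) and p k (84), are the parental types, so the F1 was p+ k+ / p k.
The recombinant classes are p+ k and p k+: 14 + 11 = 25.
Recombination frequency = 25/200 = 0.1250 ≈ 12.5%, i.e. 12.5 cM.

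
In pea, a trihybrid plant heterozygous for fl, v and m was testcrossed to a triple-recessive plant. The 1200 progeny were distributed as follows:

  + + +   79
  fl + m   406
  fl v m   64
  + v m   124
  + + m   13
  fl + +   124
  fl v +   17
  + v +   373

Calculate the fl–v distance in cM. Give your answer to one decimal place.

The two most frequent reciprocal classes, fl + m and + v +, are the parental types, so the F1 was fl + m / + v +.
The two rarest classes, + + m and fl v +, are the double crossovers. Comparing them with the parentals, only the fl allele has switched, so fl is the middle locus and the order is v – fl – m.
Crossovers in the v–fl interval produce the single-crossover classes fl v m and + + + (64 + 79 = 143) plus the double crossovers (30).
RF(v–fl) = (143 + 30) / 1200 = 173/1200 = 0.1442 → 14.4 cM.

14.4 cM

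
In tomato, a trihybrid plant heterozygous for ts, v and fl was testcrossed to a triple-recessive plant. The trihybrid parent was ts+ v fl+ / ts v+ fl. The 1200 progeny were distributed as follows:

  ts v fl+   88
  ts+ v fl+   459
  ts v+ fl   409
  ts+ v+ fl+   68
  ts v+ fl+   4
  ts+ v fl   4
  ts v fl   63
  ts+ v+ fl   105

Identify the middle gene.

The two rarest classes, ts+ v fl and ts v+ fl+, are the double crossovers. Comparing them with the parentals, only the fl allele has switched, so fl is the middle locus and the order is v – fl – ts.

fl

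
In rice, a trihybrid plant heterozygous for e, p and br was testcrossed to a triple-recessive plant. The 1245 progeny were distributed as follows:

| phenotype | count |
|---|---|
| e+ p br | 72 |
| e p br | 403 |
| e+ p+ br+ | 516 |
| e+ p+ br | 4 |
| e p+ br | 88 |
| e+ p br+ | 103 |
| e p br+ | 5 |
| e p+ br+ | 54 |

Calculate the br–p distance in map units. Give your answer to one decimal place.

The two most frequent reciprocal classes, e+ p+ br+ and e p br, are the parental types, so the F1 was e+ p+ br+ / e p br.
The two rarest classes, e+ p+ br and e p br+, are the double crossovers. Comparing them with the parentals, only the br allele has switched, so br is the middle locus and the order is p – br – e.
Crossovers in the p–br interval produce the single-crossover classes e+ p br+ and e p+ br (103 + 88 = 191) plus the double crossovers (9).
RF(p–br) = (191 + 9) / 1245 = 200/1245 = 0.1606 → 16.1 map units.

16.1 map units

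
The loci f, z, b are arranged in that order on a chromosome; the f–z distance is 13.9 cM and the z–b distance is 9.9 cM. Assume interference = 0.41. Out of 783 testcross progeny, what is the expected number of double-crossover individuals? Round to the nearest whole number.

6

Map distances give recombination frequencies of 0.139 and 0.099 for the two intervals.
With interference 0.41 (so coincidence = 0.59), expected double-crossover frequency = 0.139 × 0.099 × 0.59 = 0.00812.
Expected number = 0.00812 × 783 = 6.36 ≈ 6.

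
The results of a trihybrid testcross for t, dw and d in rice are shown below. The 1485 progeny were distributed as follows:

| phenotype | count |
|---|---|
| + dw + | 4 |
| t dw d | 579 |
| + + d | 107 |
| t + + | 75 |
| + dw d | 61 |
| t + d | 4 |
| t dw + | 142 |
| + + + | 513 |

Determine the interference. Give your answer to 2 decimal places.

0.68

The two most frequent reciprocal classes, t dw d and + + +, are the parental types, so the F1 was t dw d / + + +.
The two rarest classes, t + d and + dw +, are the double crossovers. Comparing them with the parentals, only the dw allele has switched, so dw is the middle locus and the order is d – dw – t.
d–dw: (249 + 8)/1485 = 0.1731; dw–t: (136 + 8)/1485 = 0.0970.
Expected DCO frequency = 0.1731 × 0.0970 ≈ 0.01679; observed = 8/1485 ≈ 0.00539.
Coefficient of coincidence = 0.00539/0.01679 ≈ 0.32; interference = 1 − 0.32 = 0.68.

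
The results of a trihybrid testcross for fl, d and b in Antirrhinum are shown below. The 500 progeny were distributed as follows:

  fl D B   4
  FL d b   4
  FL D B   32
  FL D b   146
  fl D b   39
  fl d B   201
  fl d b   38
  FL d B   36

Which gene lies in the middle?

The two most frequent reciprocal classes, FL D b and fl d B, are the parental types, so the F1 was FL D b / fl d B.
The two rarest classes, FL d b and fl D B, are the double crossovers. Comparing them with the parentals, only the d allele has switched, so d is the middle locus and the order is b – d – fl.

d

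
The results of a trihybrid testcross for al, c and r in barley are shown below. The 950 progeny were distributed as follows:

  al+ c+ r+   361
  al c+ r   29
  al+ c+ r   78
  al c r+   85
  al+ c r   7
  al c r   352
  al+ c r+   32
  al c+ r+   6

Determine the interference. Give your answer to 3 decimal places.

The two most frequent reciprocal classes, al+ c+ r+ and al c r, are the parental types, so the F1 was al+ c+ r+ / al c r.
The two rarest classes, al c+ r+ and al+ c r, are the double crossovers. Comparing them with the parentals, only the al allele has switched, so al is the middle locus and the order is c – al – r.
c–al: (61 + 13)/950 = 0.0779; al–r: (163 + 13)/950 = 0.1853.
Expected DCO frequency = 0.0779 × 0.1853 ≈ 0.01443; observed = 13/950 ≈ 0.01368.
Coefficient of coincidence = 0.01368/0.01443 ≈ 0.948; interference = 1 − 0.948 = 0.052.

0.052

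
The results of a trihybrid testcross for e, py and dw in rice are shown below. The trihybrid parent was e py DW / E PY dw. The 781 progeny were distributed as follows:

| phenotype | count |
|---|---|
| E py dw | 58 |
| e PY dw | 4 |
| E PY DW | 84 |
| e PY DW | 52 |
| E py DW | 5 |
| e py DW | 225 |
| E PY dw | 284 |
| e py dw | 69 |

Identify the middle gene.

The two rarest classes, E py DW and e PY dw, are the double crossovers. Comparing them with the parentals, only the e allele has switched, so e is the middle locus and the order is py – e – dw.

e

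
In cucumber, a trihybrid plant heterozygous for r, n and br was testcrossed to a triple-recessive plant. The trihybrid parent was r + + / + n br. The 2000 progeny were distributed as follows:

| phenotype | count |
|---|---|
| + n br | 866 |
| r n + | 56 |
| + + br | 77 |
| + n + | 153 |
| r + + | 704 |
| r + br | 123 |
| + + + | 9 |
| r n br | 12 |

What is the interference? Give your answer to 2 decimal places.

0.08

The two rarest classes, + + + and r n br, are the double crossovers. Comparing them with the parentals, only the r allele has switched, so r is the middle locus and the order is n – r – br.
n–r: (133 + 21)/2000 = 0.0770; r–br: (276 + 21)/2000 = 0.1485.
Expected DCO frequency = 0.0770 × 0.1485 ≈ 0.01143; observed = 21/2000 ≈ 0.01050.
Coefficient of coincidence = 0.01050/0.01143 ≈ 0.92; interference = 1 − 0.92 = 0.08.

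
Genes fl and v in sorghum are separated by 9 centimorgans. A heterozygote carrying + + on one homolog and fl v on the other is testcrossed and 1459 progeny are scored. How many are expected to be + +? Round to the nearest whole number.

664

A map distance of 9 centimorgans corresponds to a recombination frequency of 0.090.
The F1 is + + / fl v, so + + is a parental gamete class with expected frequency (1 − r)/2 = 0.910/2 = 0.4550.
Expected number = 0.4550 × 1459 = 663.85 ≈ 664.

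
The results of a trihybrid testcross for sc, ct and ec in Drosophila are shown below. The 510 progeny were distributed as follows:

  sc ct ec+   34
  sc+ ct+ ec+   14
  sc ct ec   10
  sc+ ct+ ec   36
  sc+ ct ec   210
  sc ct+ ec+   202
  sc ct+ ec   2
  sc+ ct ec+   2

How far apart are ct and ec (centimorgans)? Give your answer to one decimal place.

The two most frequent reciprocal classes, sc+ ct ec and sc ct+ ec+, are the parental types, so the F1 was sc+ ct ec / sc ct+ ec+.
The two rarest classes, sc+ ct ec+ and sc ct+ ec, are the double crossovers. Comparing them with the parentals, only the ec allele has switched, so ec is the middle locus and the order is sc – ec – ct.
Crossovers in the ec–ct interval produce the single-crossover classes sc+ ct+ ec and sc ct ec+ (36 + 34 = 70) plus the double crossovers (4).
RF(ec–ct) = (70 + 4) / 510 = 74/510 = 0.1451 → 14.5 centimorgans.

14.5 centimorgans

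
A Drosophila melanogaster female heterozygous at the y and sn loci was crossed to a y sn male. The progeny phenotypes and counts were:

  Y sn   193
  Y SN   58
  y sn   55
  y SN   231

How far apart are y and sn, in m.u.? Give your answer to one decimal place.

21.0 m.u.

The two most frequent classes, Y sn (193) and y SN (231), are the parental types, so the F1 was Y sn / y SN.
The recombinant classes are Y SN and y sn: 58 + 55 = 113.
Recombination frequency = 113/537 = 0.2104 ≈ 21.0%, i.e. 21.0 m.u.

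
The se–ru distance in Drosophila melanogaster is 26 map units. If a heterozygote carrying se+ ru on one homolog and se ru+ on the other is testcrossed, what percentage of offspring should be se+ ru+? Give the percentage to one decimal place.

A map distance of 26 map units corresponds to a recombination frequency of 0.260.
The F1 is se+ ru / se ru+, so se+ ru+ is a recombinant gamete class with expected frequency r/2 = 0.260/2 = 0.1300.
That is 0.1300 = 13.0% of the progeny.

13.0%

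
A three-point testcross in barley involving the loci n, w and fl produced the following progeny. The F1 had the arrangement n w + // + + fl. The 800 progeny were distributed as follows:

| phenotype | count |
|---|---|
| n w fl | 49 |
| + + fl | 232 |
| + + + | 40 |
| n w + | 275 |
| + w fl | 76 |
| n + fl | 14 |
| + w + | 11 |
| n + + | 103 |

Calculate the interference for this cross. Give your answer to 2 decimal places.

The two rarest classes, + w + and n + fl, are the double crossovers. Comparing them with the parentals, only the n allele has switched, so n is the middle locus and the order is fl – n – w.
fl–n: (89 + 25)/800 = 0.1425; n–w: (179 + 25)/800 = 0.2550.
Expected DCO frequency = 0.1425 × 0.2550 ≈ 0.03634; observed = 25/800 ≈ 0.03125.
Coefficient of coincidence = 0.03125/0.03634 ≈ 0.86; interference = 1 − 0.86 = 0.14.

0.14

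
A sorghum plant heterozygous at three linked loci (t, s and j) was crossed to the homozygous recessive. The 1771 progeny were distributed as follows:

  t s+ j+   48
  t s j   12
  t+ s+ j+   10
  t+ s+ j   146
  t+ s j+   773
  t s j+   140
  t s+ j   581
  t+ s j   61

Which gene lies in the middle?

s

The two most frequent reciprocal classes, t s+ j and t+ s j+, are the parental types, so the F1 was t s+ j / t+ s j+.
The two rarest classes, t s j and t+ s+ j+, are the double crossovers. Comparing them with the parentals, only the s allele has switched, so s is the middle locus and the order is j – s – t.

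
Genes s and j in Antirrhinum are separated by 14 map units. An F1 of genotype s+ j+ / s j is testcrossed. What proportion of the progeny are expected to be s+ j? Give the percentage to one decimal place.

7.0%

A map distance of 14 map units corresponds to a recombination frequency of 0.140.
The F1 is s+ j+ / s j, so s+ j is a recombinant gamete class with expected frequency r/2 = 0.140/2 = 0.0700.
That is 0.0700 = 7.0% of the progeny.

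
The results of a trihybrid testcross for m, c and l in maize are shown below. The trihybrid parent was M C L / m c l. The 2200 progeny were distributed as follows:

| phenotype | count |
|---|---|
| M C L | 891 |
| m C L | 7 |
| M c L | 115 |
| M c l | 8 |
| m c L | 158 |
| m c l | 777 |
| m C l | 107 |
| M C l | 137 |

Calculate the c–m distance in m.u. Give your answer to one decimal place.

The two rarest classes, m C L and M c l, are the double crossovers. Comparing them with the parentals, only the m allele has switched, so m is the middle locus and the order is c – m – l.
Crossovers in the c–m interval produce the single-crossover classes M c L and m C l (115 + 107 = 222) plus the double crossovers (15).
RF(c–m) = (222 + 15) / 2200 = 237/2200 = 0.1077 → 10.8 m.u.

10.8 m.u.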